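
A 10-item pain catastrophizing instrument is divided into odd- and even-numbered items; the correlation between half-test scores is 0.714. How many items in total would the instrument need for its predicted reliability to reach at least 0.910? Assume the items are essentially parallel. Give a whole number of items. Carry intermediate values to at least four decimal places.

21

r_full = 2(0.714)/(1 + 0.714) = 0.8331
Solve Spearman-Brown for n: n = 0.910(1 − 0.8331) / [0.8331(1 − 0.910)] = 2.0256
Required items = 2.0256 × 10 = 20.26, so 21 items.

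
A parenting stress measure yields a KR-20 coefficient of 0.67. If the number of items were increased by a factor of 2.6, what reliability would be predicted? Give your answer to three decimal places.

0.841

r_new = 2.6·0.67 / [1 + (2.6 − 1)·0.67]
     = 1.7420 / 2.0720 = 0.8407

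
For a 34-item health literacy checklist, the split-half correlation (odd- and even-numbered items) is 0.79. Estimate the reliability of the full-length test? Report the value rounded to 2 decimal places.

Each half is half the length of the full test, so the full test is n = 2 times a half.
r_full = 2(0.79) / (1 + 0.79)
r_full = 1.5800 / 1.7900 ≈ 0.8827

0.88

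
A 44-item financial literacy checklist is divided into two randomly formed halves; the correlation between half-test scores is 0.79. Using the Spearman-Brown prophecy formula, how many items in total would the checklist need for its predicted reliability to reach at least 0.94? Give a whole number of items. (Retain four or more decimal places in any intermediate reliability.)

92

r_full = 2(0.79)/(1 + 0.79) = 0.8827
n = r_tgt(1 − r_full) / [r_full(1 − r_tgt)] = 0.94 × 0.1173 / (0.8827 × 0.06) ≈ 2.0819
Items = 2.0819 × 44 ≈ 91.60 → 92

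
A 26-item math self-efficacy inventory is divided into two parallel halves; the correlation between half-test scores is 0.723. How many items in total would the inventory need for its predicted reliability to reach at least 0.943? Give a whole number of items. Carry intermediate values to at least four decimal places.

r_full = 2(0.723)/(1 + 0.723) = 0.8392
Solve Spearman-Brown for n: n = 0.943(1 − 0.8392) / [0.8392(1 − 0.943)] = 3.1700
Required items = 3.1700 × 26 = 82.42, so 83 items.

83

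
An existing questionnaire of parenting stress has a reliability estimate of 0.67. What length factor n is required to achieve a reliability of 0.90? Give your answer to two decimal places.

4.43

n = [0.90 × 0.33] / [0.67 × 0.10]
n = 0.2970 / 0.0670 ≈ 4.4328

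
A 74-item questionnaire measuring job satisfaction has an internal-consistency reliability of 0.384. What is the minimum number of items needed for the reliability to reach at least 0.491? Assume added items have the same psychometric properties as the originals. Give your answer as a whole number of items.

n = 0.491(1 − 0.384) / [0.384(1 − 0.491)]
  = 0.302456 / 0.195456 = 1.5474
Items needed = n × 74 = 1.5474 × 74 ≈ 114.51 → round up to 115

115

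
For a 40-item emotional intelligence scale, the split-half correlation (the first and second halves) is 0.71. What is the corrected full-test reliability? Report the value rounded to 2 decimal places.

Each half is half the length of the full test, so the full test is n = 2 times a half.
r_full = 2r_hh / (1 + r_hh) = 2 × 0.71 / (1 + 0.71)
r_full = 1.4200 / 1.7100 ≈ 0.8304

0.83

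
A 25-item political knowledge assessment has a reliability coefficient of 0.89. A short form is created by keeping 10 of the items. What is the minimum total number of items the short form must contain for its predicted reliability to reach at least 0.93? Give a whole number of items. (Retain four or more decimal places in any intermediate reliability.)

Short-form reliability: n = 10/25 = 0.4000; r_10 = n·r/(1+(n−1)r) ≈ 0.7639
Then solve for n' with r_old = 0.7639, r_target = 0.93: n' = 0.93(1 − 0.7639)/[0.7639(1 − 0.93)] = 4.1062
Total items = 4.1062 × 10 = 41.06, rounded up to 42.

42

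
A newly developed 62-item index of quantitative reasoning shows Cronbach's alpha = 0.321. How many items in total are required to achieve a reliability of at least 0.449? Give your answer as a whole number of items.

107

Spearman-Brown solved for the length factor n:
n = r_target (1 − r_old) / [ r_old (1 − r_target) ]
n = [0.449 × 0.679] / [0.321 × 0.551]
  = 0.304871 / 0.176871 = 1.7237
So the test needs 1.7237 × 62 ≈ 106.87 items; rounding up, 107.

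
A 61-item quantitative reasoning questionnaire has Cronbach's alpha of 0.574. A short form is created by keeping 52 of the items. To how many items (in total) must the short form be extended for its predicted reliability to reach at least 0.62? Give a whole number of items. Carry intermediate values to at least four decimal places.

Short-form reliability: n = 52/61 = 0.8525; r_52 = n·r/(1+(n−1)r) ≈ 0.5346
Then solve for n' with r_old = 0.5346, r_target = 0.62: n' = 0.62(1 − 0.5346)/[0.5346(1 − 0.62)] = 1.4204
Items = 1.4204 × 52 ≈ 73.86 → 74

74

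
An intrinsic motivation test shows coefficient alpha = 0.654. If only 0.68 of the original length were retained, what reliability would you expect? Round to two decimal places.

r_new = (0.68 × 0.654) / (1 + (0.68 − 1) × 0.654)
     = 0.4447 / 0.7907 = 0.5624

0.56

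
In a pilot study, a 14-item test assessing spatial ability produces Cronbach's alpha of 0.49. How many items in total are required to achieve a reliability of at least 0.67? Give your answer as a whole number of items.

30

Spearman-Brown solved for the length factor n:
n = r*(1 − r) / [ r (1 − r*) ]
n = 0.67(1 − 0.49) / [0.49(1 − 0.67)]
  = 0.3417 / 0.1617 = 2.1132
2.1132 × 14 = 29.58 → 30 items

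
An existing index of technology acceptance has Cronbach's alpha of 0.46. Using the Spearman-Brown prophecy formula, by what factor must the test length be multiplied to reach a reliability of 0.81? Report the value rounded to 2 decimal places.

Invert Spearman-Brown to solve for n:
n = r_target (1 − r_old) / [ r_old (1 − r_target) ]
n = [0.81 × 0.54] / [0.46 × 0.19]
n = 0.4374 / 0.0874 ≈ 5.0046

5.00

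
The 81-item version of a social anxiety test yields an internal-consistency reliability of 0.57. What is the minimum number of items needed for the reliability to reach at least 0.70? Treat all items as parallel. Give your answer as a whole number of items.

143

n = [0.70 × 0.43] / [0.57 × 0.30]
  = 0.3010 / 0.1710 = 1.7602
1.7602 × 81 = 142.58 → 143 items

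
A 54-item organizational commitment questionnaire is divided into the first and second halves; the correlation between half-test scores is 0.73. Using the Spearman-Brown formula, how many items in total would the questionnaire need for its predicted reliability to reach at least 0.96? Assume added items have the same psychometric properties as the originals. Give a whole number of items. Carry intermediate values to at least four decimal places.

r_full = 2(0.73)/(1 + 0.73) = 0.8439
Solve Spearman-Brown for n: n = 0.96(1 − 0.8439) / [0.8439(1 − 0.96)] = 4.4394
Required items = 4.4394 × 54 = 239.73, so 240 items.

240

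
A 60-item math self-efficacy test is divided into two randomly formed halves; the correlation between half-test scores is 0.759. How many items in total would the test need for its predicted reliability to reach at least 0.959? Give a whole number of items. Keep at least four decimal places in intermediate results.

223

Corrected full-test reliability: r_full = 2 × 0.759 / (1 + 0.759) ≈ 0.8630
n = r_tgt(1 − r_full) / [r_full(1 − r_tgt)] = 0.959 × 0.1370 / (0.8630 × 0.041) ≈ 3.7132
Items = 3.7132 × 60 ≈ 222.79 → 223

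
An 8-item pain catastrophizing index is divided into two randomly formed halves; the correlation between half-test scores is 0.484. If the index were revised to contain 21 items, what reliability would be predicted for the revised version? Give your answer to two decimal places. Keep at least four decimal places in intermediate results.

0.83

Full-test reliability from the split-half r: r_full = 2(0.484)/(1 + 0.484) = 0.6523
Length factor from 8 to 21 items: n = 21/8 = 2.6250
r_new = n·r_full / (1 + (n − 1)·r_full) = 1.7123 / 2.0600 ≈ 0.8312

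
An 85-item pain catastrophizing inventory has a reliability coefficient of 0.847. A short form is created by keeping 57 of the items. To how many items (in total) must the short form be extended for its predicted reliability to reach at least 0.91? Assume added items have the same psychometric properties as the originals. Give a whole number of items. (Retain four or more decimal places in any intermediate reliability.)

First, r for the 57-item form: n = 57/85 = 0.6706, so r_57 = 0.6706·0.847/(1 + (0.6706 − 1)·0.847) = 0.7878
Length factor from the short form to reach 0.91: n' = 0.91(1 − 0.7878) / [0.7878(1 − 0.91)] ≈ 2.7235
Total items = 2.7235 × 57 = 155.24, rounded up to 156.

156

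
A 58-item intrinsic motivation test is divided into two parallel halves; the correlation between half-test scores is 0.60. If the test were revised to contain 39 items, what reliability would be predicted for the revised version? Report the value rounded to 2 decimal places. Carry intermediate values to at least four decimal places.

0.67

First correct the split-half correlation to full-test reliability: r_full = 2 × 0.60 / (1 + 0.60) ≈ 0.7500
Then adjust to 39 items: n = 39/58 = 0.6724
r_new = n·r_full / (1 + (n − 1)·r_full) = 0.5043 / 0.7543 ≈ 0.6686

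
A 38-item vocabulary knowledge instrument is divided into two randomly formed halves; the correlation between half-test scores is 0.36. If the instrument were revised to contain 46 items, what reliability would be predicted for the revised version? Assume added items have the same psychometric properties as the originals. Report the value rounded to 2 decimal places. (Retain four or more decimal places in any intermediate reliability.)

0.58

First correct the split-half correlation to full-test reliability: r_full = 2 × 0.36 / (1 + 0.36) ≈ 0.5294
Then adjust to 46 items: n = 46/38 = 1.2105
r_new = n·r_full / (1 + (n − 1)·r_full) = 0.6408 / 1.1114 ≈ 0.5766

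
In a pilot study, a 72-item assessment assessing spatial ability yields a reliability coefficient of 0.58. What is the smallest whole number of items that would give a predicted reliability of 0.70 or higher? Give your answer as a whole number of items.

122

Spearman-Brown solved for the length factor n:
n = r_target (1 − r_old) / [ r_old (1 − r_target) ]
n = 0.70(1 − 0.58) / [0.58(1 − 0.70)]
  = 0.2940 / 0.1740 = 1.6897
1.6897 × 72 = 121.66 → 122 items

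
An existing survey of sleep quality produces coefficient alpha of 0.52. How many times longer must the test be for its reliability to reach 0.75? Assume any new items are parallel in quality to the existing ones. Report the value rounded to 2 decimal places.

n = 0.75(1 − 0.52) / [0.52(1 − 0.75)]
n = 0.3600 / 0.1300 ≈ 2.7692

2.77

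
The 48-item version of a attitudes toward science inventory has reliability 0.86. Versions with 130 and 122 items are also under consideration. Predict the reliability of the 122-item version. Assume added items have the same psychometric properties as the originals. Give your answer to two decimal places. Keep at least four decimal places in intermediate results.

0.94

The 130-item form is not needed; work directly from the 48-item form with n = 122/48 = 2.5417.
r_{122} = n·r / (1 + (n − 1)·r) = 2.1859 / 2.3259 ≈ 0.9398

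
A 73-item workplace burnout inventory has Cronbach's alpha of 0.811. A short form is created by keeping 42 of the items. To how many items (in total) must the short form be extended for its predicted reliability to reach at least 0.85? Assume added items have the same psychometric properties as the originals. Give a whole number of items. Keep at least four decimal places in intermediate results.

Short-form reliability: n = 42/73 = 0.5753; r_42 = n·r/(1+(n−1)r) ≈ 0.7117
Then solve for n' with r_old = 0.7117, r_target = 0.85: n' = 0.85(1 − 0.7117)/[0.7117(1 − 0.85)] = 2.2955
Items = 2.2955 × 42 ≈ 96.41 → 97

97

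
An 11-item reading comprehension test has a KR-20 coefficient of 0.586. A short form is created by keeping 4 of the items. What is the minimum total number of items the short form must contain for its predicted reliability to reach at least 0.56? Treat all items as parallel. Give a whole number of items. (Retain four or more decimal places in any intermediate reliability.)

10

Short-form reliability: n = 4/11 = 0.3636; r_4 = n·r/(1+(n−1)r) ≈ 0.3398
Then solve for n' with r_old = 0.3398, r_target = 0.56: n' = 0.56(1 − 0.3398)/[0.3398(1 − 0.56)] = 2.4728
Total items = 2.4728 × 4 = 9.89, rounded up to 10.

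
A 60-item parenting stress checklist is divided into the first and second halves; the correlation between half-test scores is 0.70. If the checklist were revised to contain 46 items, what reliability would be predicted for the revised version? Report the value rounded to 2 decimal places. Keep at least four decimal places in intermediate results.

First correct the split-half correlation to full-test reliability: r_full = 2 × 0.70 / (1 + 0.70) ≈ 0.8235
Length factor from 60 to 46 items: n = 46/60 = 0.7667
r_new = n·r_full / (1 + (n − 1)·r_full) = 0.6314 / 0.8079 ≈ 0.7815

0.78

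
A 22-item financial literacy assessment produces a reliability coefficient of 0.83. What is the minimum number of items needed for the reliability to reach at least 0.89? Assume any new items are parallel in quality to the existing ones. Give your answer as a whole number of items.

37

n = 0.89 × (1 − 0.83) / [ 0.83 × (1 − 0.89) ]
n = 0.1513 / 0.0913 ≈ 1.6572
So the test needs 1.6572 × 22 ≈ 36.46 items; rounding up, 37.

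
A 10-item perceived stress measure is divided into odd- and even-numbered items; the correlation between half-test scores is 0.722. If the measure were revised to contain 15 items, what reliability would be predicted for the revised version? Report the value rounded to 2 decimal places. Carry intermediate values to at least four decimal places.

First correct the split-half correlation to full-test reliability: r_full = 2 × 0.722 / (1 + 0.722) ≈ 0.8386
Length factor from 10 to 15 items: n = 15/10 = 1.5000
r_new = n·r_full / (1 + (n − 1)·r_full) = 1.2579 / 1.4193 ≈ 0.8863

0.89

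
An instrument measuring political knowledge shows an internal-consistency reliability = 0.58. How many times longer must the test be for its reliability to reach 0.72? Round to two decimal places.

Invert Spearman-Brown to solve for n:
n = r*(1 − r) / [ r (1 − r*) ]
n = [0.72 × 0.42] / [0.58 × 0.28]
n = 0.3024 / 0.1624 ≈ 1.8621

1.86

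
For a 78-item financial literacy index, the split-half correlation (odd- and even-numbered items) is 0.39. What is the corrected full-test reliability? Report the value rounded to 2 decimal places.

Each half is half the length of the full test, so the full test is n = 2 times a half.
r_full = 2r_hh / (1 + r_hh) = 2 × 0.39 / (1 + 0.39)
r_full = 0.7800 / 1.3900 ≈ 0.5612

0.56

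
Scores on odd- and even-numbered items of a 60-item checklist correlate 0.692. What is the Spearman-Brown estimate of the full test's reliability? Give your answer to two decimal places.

The full test is twice the length of either half (n = 2).
r_full = 2r_hh / (1 + r_hh) = 2 × 0.692 / (1 + 0.692)
r_full = 1.3840 / 1.6920 ≈ 0.8180

0.82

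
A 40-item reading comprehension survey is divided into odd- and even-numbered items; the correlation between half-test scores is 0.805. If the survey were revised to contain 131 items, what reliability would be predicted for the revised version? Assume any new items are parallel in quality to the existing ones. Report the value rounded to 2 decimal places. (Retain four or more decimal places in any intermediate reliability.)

Full-test reliability from the split-half r: r_full = 2(0.805)/(1 + 0.805) = 0.8920
Then adjust to 131 items: n = 131/40 = 3.2750
r_new = n·r_full / (1 + (n − 1)·r_full) = 2.9213 / 3.0293 ≈ 0.9643

0.96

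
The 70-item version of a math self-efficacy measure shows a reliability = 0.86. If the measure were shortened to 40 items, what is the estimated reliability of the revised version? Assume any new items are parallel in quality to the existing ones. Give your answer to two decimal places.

n = 40/70 = 0.5714
Spearman-Brown: r_new = n·r / (1 + (n − 1)·r)
r_new = (0.5714 × 0.86) / (1 + (0.5714 − 1) × 0.86)
r_new = 0.4914 / 0.6314 ≈ 0.7783

0.78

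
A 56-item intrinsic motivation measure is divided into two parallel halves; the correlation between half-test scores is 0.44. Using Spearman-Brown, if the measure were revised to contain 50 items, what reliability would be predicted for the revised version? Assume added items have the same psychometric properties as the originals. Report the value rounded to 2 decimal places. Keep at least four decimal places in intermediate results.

Full-test reliability from the split-half r: r_full = 2(0.44)/(1 + 0.44) = 0.6111
Length factor from 56 to 50 items: n = 50/56 = 0.8929
r_new = n·r_full / (1 + (n − 1)·r_full) = 0.5457 / 0.9346 ≈ 0.5839

0.58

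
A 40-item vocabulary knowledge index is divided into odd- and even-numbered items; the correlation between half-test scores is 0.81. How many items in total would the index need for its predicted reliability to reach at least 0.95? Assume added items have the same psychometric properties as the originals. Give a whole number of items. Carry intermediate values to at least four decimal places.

90

r_full = 2(0.81)/(1 + 0.81) = 0.8950
n = r_tgt(1 − r_full) / [r_full(1 − r_tgt)] = 0.95 × 0.1050 / (0.8950 × 0.05) ≈ 2.2291
Items = 2.2291 × 40 ≈ 89.16 → 90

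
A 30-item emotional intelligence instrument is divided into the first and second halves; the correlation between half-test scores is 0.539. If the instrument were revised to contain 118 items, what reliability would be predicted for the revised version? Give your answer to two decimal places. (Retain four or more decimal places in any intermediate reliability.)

Spearman-Brown correction (n = 2): r_full = 2·0.539/(1 + 0.539) = 0.7005
Then adjust to 118 items: n = 118/30 = 3.9333
r_new = n·r_full / (1 + (n − 1)·r_full) = 2.7553 / 3.0548 ≈ 0.9020

0.90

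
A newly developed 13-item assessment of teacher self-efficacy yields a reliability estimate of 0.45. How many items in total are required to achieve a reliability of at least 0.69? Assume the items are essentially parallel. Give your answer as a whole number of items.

Spearman-Brown solved for the length factor n:
n = r_target (1 − r_old) / [ r_old (1 − r_target) ]
n = 0.69 × (1 − 0.45) / [ 0.45 × (1 − 0.69) ]
n = 0.3795 / 0.1395 ≈ 2.7204
Items needed = n × 13 = 2.7204 × 13 ≈ 35.37 → round up to 36

36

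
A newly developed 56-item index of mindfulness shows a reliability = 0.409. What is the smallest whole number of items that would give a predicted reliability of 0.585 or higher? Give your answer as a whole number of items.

n = 0.585 × (1 − 0.409) / [ 0.409 × (1 − 0.585) ]
  = 0.345735 / 0.169735 = 2.0369
2.0369 × 56 = 114.07 → 115 items

115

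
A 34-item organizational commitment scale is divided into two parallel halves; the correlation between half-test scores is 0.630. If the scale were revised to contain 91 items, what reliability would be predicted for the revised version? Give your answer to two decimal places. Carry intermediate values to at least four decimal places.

First correct the split-half correlation to full-test reliability: r_full = 2 × 0.630 / (1 + 0.630) ≈ 0.7730
Then adjust to 91 items: n = 91/34 = 2.6765
r_new = n·r_full / (1 + (n − 1)·r_full) = 2.0689 / 2.2959 ≈ 0.9011

0.90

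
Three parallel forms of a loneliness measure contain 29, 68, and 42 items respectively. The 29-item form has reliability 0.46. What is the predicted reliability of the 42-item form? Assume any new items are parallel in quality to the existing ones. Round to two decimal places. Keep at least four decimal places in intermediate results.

0.55

Only the ratio of lengths matters: n = 42/29 = 1.4483
r_{42} = n·r / (1 + (n − 1)·r) = 0.6662 / 1.2062 ≈ 0.5523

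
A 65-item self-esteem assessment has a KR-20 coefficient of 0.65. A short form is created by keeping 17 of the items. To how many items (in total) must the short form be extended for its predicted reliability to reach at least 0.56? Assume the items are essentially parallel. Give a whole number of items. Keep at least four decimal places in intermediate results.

First, r for the 17-item form: n = 17/65 = 0.2615, so r_17 = 0.2615·0.65/(1 + (0.2615 − 1)·0.65) = 0.3269
Then solve for n' with r_old = 0.3269, r_target = 0.56: n' = 0.56(1 − 0.3269)/[0.3269(1 − 0.56)] = 2.6206
Total items = 2.6206 × 17 = 44.55, rounded up to 45.

45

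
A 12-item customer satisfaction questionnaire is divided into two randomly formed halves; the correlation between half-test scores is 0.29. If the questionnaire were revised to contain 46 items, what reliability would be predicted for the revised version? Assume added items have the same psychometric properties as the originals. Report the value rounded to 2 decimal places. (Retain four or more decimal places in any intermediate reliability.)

First correct the split-half correlation to full-test reliability: r_full = 2 × 0.29 / (1 + 0.29) ≈ 0.4496
Length factor from 12 to 46 items: n = 46/12 = 3.8333
r_new = n·r_full / (1 + (n − 1)·r_full) = 1.7235 / 2.2739 ≈ 0.7579

0.76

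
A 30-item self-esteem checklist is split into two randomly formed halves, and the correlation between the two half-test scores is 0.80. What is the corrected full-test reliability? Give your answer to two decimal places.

Apply the Spearman-Brown correction with n = 2:
r_full = 2(0.80) / (1 + 0.80)
r_full = 1.6000 / 1.8000 ≈ 0.8889

0.89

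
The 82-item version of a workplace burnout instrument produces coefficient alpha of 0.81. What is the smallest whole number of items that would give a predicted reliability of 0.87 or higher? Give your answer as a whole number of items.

129

Invert Spearman-Brown to solve for n:
n = r*(1 − r) / [ r (1 − r*) ]
n = 0.87(1 − 0.81) / [0.81(1 − 0.87)]
  = 0.1653 / 0.1053 = 1.5698
So the test needs 1.5698 × 82 ≈ 128.72 items; rounding up, 129.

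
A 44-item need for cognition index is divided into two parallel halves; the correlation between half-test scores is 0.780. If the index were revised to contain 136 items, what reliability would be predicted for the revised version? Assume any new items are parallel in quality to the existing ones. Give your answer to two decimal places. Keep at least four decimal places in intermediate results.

0.96

First correct the split-half correlation to full-test reliability: r_full = 2 × 0.780 / (1 + 0.780) ≈ 0.8764
Length factor from 44 to 136 items: n = 136/44 = 3.0909
r_new = n·r_full / (1 + (n − 1)·r_full) = 2.7089 / 2.8325 ≈ 0.9564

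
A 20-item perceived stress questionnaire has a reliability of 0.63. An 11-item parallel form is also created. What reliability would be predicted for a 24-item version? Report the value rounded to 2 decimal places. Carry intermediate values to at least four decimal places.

Only the ratio of lengths matters: n = 24/20 = 1.2000
r_{24} = n·r / (1 + (n − 1)·r) = 0.7560 / 1.1260 ≈ 0.6714

0.67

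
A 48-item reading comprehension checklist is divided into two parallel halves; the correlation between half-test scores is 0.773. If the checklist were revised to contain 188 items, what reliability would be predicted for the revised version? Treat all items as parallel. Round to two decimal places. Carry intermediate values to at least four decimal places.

0.96

First correct the split-half correlation to full-test reliability: r_full = 2 × 0.773 / (1 + 0.773) ≈ 0.8720
Then adjust to 188 items: n = 188/48 = 3.9167
r_new = n·r_full / (1 + (n − 1)·r_full) = 3.4154 / 3.5434 ≈ 0.9639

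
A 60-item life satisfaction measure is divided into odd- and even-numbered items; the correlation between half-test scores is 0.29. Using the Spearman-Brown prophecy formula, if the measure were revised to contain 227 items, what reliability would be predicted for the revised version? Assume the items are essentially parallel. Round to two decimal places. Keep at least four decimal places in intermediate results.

Spearman-Brown correction (n = 2): r_full = 2·0.29/(1 + 0.29) = 0.4496
Length factor from 60 to 227 items: n = 227/60 = 3.7833
r_new = n·r_full / (1 + (n − 1)·r_full) = 1.7010 / 2.2514 ≈ 0.7555

0.76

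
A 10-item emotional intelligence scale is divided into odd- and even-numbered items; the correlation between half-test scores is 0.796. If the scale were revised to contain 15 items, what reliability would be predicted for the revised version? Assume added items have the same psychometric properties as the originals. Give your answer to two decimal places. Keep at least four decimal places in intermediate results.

Spearman-Brown correction (n = 2): r_full = 2·0.796/(1 + 0.796) = 0.8864
Then adjust to 15 items: n = 15/10 = 1.5000
r_new = n·r_full / (1 + (n − 1)·r_full) = 1.3296 / 1.4432 ≈ 0.9213

0.92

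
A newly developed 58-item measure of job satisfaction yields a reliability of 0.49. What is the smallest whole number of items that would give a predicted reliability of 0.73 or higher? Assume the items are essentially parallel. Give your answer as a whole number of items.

164

Invert Spearman-Brown to solve for n:
n = r_target (1 − r_old) / [ r_old (1 − r_target) ]
n = 0.73 × (1 − 0.49) / [ 0.49 × (1 − 0.73) ]
n = 0.3723 / 0.1323 ≈ 2.8141
Items needed = n × 58 = 2.8141 × 58 ≈ 163.22 → round up to 164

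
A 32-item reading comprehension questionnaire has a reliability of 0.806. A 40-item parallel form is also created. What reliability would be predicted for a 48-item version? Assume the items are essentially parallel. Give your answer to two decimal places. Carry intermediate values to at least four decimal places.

0.86

The 40-item form is not needed; work directly from the 32-item form with n = 48/32 = 1.5000.
r_{48} = n·r / (1 + (n − 1)·r) = 1.2090 / 1.4030 ≈ 0.8617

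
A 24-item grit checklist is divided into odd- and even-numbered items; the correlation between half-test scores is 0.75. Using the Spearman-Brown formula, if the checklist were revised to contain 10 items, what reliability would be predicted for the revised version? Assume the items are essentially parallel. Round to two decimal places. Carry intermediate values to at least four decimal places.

0.71

First correct the split-half correlation to full-test reliability: r_full = 2 × 0.75 / (1 + 0.75) ≈ 0.8571
Then adjust to 10 items: n = 10/24 = 0.4167
r_new = n·r_full / (1 + (n − 1)·r_full) = 0.3572 / 0.5001 ≈ 0.7143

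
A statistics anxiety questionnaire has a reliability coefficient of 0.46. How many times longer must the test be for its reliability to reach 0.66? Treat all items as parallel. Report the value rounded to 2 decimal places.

2.28

Rearranging the Spearman-Brown formula for n,
n = r_target (1 − r_old) / [ r_old (1 − r_target) ]
n = 0.66(1 − 0.46) / [0.46(1 − 0.66)]
  = 0.3564 / 0.1564 = 2.2788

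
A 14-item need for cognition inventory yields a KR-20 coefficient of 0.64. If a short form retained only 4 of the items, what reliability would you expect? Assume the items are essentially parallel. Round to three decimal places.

0.337

Length ratio n = 4/14 = 0.2857
r_new = (0.2857 × 0.64) / (1 + (0.2857 − 1) × 0.64)
     = 0.1828 / 0.5428 = 0.3368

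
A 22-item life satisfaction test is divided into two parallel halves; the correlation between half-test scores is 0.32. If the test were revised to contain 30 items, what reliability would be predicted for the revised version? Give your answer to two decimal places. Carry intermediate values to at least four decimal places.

0.56

Spearman-Brown correction (n = 2): r_full = 2·0.32/(1 + 0.32) = 0.4848
Length factor from 22 to 30 items: n = 30/22 = 1.3636
r_new = n·r_full / (1 + (n − 1)·r_full) = 0.6611 / 1.1763 ≈ 0.5620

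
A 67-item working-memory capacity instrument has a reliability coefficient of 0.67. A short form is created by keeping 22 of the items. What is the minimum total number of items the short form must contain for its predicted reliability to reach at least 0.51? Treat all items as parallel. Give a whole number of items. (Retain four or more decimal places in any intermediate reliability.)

35

First, r for the 22-item form: n = 22/67 = 0.3284, so r_22 = 0.3284·0.67/(1 + (0.3284 − 1)·0.67) = 0.4000
Length factor from the short form to reach 0.51: n' = 0.51(1 − 0.4000) / [0.4000(1 − 0.51)] ≈ 1.5612
Total items = 1.5612 × 22 = 34.35, rounded up to 35.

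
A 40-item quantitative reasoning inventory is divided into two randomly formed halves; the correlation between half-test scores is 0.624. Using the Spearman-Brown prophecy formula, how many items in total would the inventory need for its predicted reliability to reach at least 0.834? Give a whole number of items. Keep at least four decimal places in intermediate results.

61

r_full = 2(0.624)/(1 + 0.624) = 0.7685
n = r_tgt(1 − r_full) / [r_full(1 − r_tgt)] = 0.834 × 0.2315 / (0.7685 × 0.166) ≈ 1.5134
Required items = 1.5134 × 40 = 60.54, so 61 items.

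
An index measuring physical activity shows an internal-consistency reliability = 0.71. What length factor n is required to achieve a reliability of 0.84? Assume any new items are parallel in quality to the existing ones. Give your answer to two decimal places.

Invert Spearman-Brown to solve for n:
n = r_target (1 − r_old) / [ r_old (1 − r_target) ]
n = 0.84 × (1 − 0.71) / [ 0.71 × (1 − 0.84) ]
n = 0.2436 / 0.1136 ≈ 2.1444

2.14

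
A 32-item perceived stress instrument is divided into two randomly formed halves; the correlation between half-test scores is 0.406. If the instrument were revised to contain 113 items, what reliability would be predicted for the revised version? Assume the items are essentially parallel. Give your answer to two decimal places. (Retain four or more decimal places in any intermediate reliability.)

0.83

Full-test reliability from the split-half r: r_full = 2(0.406)/(1 + 0.406) = 0.5775
Then adjust to 113 items: n = 113/32 = 3.5312
r_new = n·r_full / (1 + (n − 1)·r_full) = 2.0393 / 2.4618 ≈ 0.8284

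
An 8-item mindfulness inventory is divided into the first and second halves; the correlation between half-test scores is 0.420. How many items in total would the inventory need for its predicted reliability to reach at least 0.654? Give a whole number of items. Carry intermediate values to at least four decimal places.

r_full = 2(0.420)/(1 + 0.420) = 0.5915
n = r_tgt(1 − r_full) / [r_full(1 − r_tgt)] = 0.654 × 0.4085 / (0.5915 × 0.346) ≈ 1.3054
Required items = 1.3054 × 8 = 10.44, so 11 items.

11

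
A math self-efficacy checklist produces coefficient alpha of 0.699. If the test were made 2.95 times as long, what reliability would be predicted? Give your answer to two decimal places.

r_new = (2.95 × 0.699) / (1 + (2.95 − 1) × 0.699)
r_new = 2.0621 / 2.3631 ≈ 0.8726

0.87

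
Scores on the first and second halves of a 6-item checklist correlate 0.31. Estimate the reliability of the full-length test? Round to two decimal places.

0.47

Each half is half the length of the full test, so the full test is n = 2 times a half.
r_full = 2(0.31) / (1 + 0.31)
r_full = 0.6200 / 1.3100 ≈ 0.4733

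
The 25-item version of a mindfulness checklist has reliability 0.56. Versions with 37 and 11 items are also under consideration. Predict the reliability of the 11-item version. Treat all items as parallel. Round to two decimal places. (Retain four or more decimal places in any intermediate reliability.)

The 37-item form is not needed; work directly from the 25-item form with n = 11/25 = 0.4400.
r_{11} = n·r / (1 + (n − 1)·r) = 0.2464 / 0.6864 ≈ 0.3590

0.36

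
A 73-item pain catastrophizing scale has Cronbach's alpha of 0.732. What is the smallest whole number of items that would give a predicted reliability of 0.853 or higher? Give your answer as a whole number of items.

156

Spearman-Brown solved for the length factor n:
n = r*(1 − r) / [ r (1 − r*) ]
n = 0.853(1 − 0.732) / [0.732(1 − 0.853)]
n = 0.228604 / 0.107604 ≈ 2.1245
2.1245 × 73 = 155.09 → 156 items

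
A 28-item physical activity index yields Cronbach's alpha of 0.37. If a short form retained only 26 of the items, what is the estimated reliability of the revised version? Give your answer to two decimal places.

n = 26/28 = 0.9286
Apply the Spearman-Brown prophecy formula, r' = nr / [1 + (n − 1)r]:
r_new = 0.9286·0.37 / [1 + (0.9286 − 1)·0.37]
r_new = 0.3436 / 0.9736 ≈ 0.3529

0.35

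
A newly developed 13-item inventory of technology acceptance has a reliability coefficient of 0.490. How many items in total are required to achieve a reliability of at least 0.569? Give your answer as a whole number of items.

18

Rearranging the Spearman-Brown formula for n,
n = r_target (1 − r_old) / [ r_old (1 − r_target) ]
n = [0.569 × 0.510] / [0.490 × 0.431]
  = 0.290190 / 0.211190 = 1.3741
1.3741 × 13 = 17.86 → 18 items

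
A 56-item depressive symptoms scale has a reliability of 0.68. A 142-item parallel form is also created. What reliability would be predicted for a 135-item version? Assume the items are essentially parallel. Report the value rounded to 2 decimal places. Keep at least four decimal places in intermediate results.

0.84

Only the ratio of lengths matters: n = 135/56 = 2.4107
r_{135} = n·r / (1 + (n − 1)·r) = 1.6393 / 1.9593 ≈ 0.8367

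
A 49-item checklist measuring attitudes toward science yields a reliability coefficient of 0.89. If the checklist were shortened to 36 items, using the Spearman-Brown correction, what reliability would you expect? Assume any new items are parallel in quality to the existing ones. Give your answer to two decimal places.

Length ratio n = 36/49 = 0.7347
r_new = (0.7347 × 0.89) / (1 + (0.7347 − 1) × 0.89)
     = 0.6539 / 0.7639 = 0.8560

0.86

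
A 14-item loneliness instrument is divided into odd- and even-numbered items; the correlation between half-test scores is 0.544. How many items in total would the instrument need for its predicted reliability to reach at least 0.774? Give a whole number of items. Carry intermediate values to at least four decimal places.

Corrected full-test reliability: r_full = 2 × 0.544 / (1 + 0.544) ≈ 0.7047
n = r_tgt(1 − r_full) / [r_full(1 − r_tgt)] = 0.774 × 0.2953 / (0.7047 × 0.226) ≈ 1.4351
Required items = 1.4351 × 14 = 20.09, so 21 items.

21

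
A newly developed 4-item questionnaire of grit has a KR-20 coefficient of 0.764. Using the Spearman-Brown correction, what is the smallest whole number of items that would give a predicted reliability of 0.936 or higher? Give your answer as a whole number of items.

19

n = 0.936 × (1 − 0.764) / [ 0.764 × (1 − 0.936) ]
  = 0.220896 / 0.048896 = 4.5177
So the test needs 4.5177 × 4 ≈ 18.07 items; rounding up, 19.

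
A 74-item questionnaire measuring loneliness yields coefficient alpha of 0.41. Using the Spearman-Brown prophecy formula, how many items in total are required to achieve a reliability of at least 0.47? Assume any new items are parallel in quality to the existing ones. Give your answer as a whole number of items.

95

Invert Spearman-Brown to solve for n:
n = r_target (1 − r_old) / [ r_old (1 − r_target) ]
n = 0.47 × (1 − 0.41) / [ 0.41 × (1 − 0.47) ]
  = 0.2773 / 0.2173 = 1.2761
So the test needs 1.2761 × 74 ≈ 94.43 items; rounding up, 95.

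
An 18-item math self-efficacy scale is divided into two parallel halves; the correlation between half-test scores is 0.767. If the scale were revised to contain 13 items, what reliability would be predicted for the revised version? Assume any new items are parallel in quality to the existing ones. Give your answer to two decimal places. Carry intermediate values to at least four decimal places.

Full-test reliability from the split-half r: r_full = 2(0.767)/(1 + 0.767) = 0.8681
Length factor from 18 to 13 items: n = 13/18 = 0.7222
r_new = n·r_full / (1 + (n − 1)·r_full) = 0.6269 / 0.7588 ≈ 0.8262

0.83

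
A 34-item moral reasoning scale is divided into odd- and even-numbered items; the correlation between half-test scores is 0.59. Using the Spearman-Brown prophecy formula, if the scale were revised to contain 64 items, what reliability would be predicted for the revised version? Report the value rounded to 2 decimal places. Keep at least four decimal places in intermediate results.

Spearman-Brown correction (n = 2): r_full = 2·0.59/(1 + 0.59) = 0.7421
Then adjust to 64 items: n = 64/34 = 1.8824
r_new = n·r_full / (1 + (n − 1)·r_full) = 1.3969 / 1.6548 ≈ 0.8442

0.84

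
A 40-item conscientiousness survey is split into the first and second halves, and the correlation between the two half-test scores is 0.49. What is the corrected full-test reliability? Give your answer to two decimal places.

0.66

Each half is half the length of the full test, so the full test is n = 2 times a half.
r_full = 2r_hh / (1 + r_hh) = 2 × 0.49 / (1 + 0.49)
r_full = 0.9800 / 1.4900 ≈ 0.6577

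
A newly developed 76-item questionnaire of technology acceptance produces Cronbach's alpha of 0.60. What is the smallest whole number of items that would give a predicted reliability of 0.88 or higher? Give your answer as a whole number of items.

Spearman-Brown solved for the length factor n:
n = r*(1 − r) / [ r (1 − r*) ]
n = 0.88(1 − 0.60) / [0.60(1 − 0.88)]
  = 0.3520 / 0.0720 = 4.8889
So the test needs 4.8889 × 76 ≈ 371.56 items; rounding up, 372.

372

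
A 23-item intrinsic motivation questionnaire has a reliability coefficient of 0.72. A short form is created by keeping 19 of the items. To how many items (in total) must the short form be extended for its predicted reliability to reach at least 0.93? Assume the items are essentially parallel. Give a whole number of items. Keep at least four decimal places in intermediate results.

First, r for the 19-item form: n = 19/23 = 0.8261, so r_19 = 0.8261·0.72/(1 + (0.8261 − 1)·0.72) = 0.6799
Then solve for n' with r_old = 0.6799, r_target = 0.93: n' = 0.93(1 − 0.6799)/[0.6799(1 − 0.93)] = 6.2550
Total items = 6.2550 × 19 = 118.84, rounded up to 119.

119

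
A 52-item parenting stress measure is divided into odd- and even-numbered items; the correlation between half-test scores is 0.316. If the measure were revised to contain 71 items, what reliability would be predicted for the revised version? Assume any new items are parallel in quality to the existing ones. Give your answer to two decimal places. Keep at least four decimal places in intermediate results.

0.56

First correct the split-half correlation to full-test reliability: r_full = 2 × 0.316 / (1 + 0.316) ≈ 0.4802
Then adjust to 71 items: n = 71/52 = 1.3654
r_new = n·r_full / (1 + (n − 1)·r_full) = 0.6557 / 1.1755 ≈ 0.5578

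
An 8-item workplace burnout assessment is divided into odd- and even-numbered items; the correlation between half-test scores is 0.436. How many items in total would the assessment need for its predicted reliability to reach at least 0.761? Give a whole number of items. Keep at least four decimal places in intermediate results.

17

Corrected full-test reliability: r_full = 2 × 0.436 / (1 + 0.436) ≈ 0.6072
n = r_tgt(1 − r_full) / [r_full(1 − r_tgt)] = 0.761 × 0.3928 / (0.6072 × 0.239) ≈ 2.0598
Required items = 2.0598 × 8 = 16.48, so 17 items.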